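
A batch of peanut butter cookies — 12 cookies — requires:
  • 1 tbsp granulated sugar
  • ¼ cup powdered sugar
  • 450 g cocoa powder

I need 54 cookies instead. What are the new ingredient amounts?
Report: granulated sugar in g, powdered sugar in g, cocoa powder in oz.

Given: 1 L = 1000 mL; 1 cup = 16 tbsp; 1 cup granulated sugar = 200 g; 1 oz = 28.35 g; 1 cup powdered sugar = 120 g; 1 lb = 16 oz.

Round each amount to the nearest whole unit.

Scaling factor: 54/12 = 9/2 = 4.5.
granulated sugar: 1 tbsp × 9/2 ÷ 16 tbsp/cup × 200 g/cup ≈ 56 g
powdered sugar: 0.25 cup × 9/2 × 120 g/cup = 135 g
cocoa powder: 450 g × 9/2 ÷ 28.35 g/oz ≈ 71 oz

granulated sugar: 56 g; powdered sugar: 135 g; cocoa powder: 71 oz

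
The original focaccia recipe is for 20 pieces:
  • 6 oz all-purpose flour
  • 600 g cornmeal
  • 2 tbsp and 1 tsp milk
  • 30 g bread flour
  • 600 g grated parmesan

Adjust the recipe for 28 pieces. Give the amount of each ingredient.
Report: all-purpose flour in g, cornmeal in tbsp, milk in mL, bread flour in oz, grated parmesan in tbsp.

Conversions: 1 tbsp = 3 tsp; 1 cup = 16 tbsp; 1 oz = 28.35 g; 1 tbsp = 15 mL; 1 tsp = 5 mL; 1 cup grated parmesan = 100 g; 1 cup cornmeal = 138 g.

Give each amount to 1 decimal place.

Scaling factor: 28/20 = 7/5 = 1.4.
all-purpose flour: 6 oz × 7/5 × 28.35 g/oz ≈ 238.1 g
cornmeal: 600 g × 7/5 ÷ 138 g/cup × 16 tbsp/cup ≈ 97.4 tbsp
milk: (2 tbsp + 1 tsp = 7/3 tbsp) × 7/5 × 15 mL/tbsp = 49.0 mL
bread flour: 30 g × 7/5 ÷ 28.35 g/oz ≈ 1.5 oz
grated parmesan: 600 g × 7/5 ÷ 100 g/cup × 16 tbsp/cup = 134.4 tbsp

all-purpose flour: 238.1 g; cornmeal: 97.4 tbsp; milk: 49.0 mL; bread flour: 1.5 oz; grated parmesan: 134.4 tbsp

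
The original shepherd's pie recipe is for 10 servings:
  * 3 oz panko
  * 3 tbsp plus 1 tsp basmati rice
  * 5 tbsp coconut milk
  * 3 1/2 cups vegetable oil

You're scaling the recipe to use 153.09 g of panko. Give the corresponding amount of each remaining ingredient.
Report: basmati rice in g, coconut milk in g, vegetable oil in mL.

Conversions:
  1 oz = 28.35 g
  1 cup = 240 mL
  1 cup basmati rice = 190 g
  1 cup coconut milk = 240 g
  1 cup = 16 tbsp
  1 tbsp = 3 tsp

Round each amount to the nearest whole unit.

basmati rice: 71 g; coconut milk: 135 g; vegetable oil: 1512 mL

The original recipe has 85.05 g of panko, so the scaling factor is 153.09 ÷ 85.05 = 9/5 = 1.8.
basmati rice: (3 tbsp + 1 tsp = 10/3 tbsp) × 9/5 ÷ 16 tbsp/cup × 190 g/cup ≈ 71 g
coconut milk: 5 tbsp × 9/5 ÷ 16 tbsp/cup × 240 g/cup = 135 g
vegetable oil: 3.5 cup × 9/5 × 240 mL/cup = 1512 mL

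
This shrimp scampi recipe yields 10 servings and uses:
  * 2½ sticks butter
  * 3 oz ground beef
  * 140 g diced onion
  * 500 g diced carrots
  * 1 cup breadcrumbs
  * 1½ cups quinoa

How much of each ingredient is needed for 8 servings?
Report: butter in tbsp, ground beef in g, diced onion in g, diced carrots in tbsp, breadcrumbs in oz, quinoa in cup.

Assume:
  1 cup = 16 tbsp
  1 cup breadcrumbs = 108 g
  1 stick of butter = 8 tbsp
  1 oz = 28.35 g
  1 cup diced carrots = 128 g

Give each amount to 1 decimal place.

butter: 16.0 tbsp; ground beef: 68.0 g; diced onion: 112.0 g; diced carrots: 50.0 tbsp; breadcrumbs: 3.0 oz; quinoa: 1.2 cup

Scaling factor: 8/10 = 4/5 = 0.8.
butter: 2.5 stick × 4/5 × 8 tbsp/stick = 16.0 tbsp
ground beef: 3 oz × 4/5 × 28.35 g/oz ≈ 68.0 g
diced onion: 140 g × 4/5 = 112.0 g
diced carrots: 500 g × 4/5 ÷ 128 g/cup × 16 tbsp/cup = 50.0 tbsp
breadcrumbs: 1 cup × 4/5 × 108 g/cup ÷ 28.35 g/oz ≈ 3.0 oz
quinoa: 1.5 cup × 4/5 = 1.2 cup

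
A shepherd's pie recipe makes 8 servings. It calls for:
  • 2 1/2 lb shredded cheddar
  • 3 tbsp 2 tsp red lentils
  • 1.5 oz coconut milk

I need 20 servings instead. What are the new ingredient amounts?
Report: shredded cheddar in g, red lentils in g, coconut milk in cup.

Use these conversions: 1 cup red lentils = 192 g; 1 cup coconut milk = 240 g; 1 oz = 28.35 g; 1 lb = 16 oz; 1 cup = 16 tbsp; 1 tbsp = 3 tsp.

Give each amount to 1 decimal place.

Scaling factor: 20/8 = 5/2 = 2.5.
shredded cheddar: 2.5 lb × 5/2 × 16 oz/lb × 28.35 g/oz = 2835.0 g
red lentils: (3 tbsp + 2 tsp = 11/3 tbsp) × 5/2 ÷ 16 tbsp/cup × 192 g/cup = 110.0 g
coconut milk: 1.5 oz × 5/2 × 28.35 g/oz ÷ 240 g/cup ≈ 0.4 cup

shredded cheddar: 2835.0 g; red lentils: 110.0 g; coconut milk: 0.4 cup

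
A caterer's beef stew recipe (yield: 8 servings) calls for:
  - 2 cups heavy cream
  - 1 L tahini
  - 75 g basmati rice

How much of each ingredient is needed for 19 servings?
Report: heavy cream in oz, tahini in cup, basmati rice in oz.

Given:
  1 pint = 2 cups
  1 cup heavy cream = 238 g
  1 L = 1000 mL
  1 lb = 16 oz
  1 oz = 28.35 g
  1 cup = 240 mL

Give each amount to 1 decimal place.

Scaling factor: 19/8 = 2.375.
heavy cream: 2 cup × 19/8 × 238 g/cup ÷ 28.35 g/oz ≈ 39.9 oz
tahini: 1 L × 19/8 × 1000 mL/L ÷ 240 mL/cup ≈ 9.9 cup
basmati rice: 75 g × 19/8 ÷ 28.35 g/oz ≈ 6.3 oz

heavy cream: 39.9 oz; tahini: 9.9 cup; basmati rice: 6.3 oz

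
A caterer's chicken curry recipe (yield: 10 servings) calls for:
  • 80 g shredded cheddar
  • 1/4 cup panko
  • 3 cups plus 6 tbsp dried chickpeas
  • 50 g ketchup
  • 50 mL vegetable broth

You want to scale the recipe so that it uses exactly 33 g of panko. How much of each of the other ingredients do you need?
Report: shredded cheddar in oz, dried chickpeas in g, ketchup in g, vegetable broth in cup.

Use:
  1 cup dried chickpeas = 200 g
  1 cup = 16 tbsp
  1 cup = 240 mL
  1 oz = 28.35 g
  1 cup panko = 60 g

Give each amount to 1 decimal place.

shredded cheddar: 6.2 oz; dried chickpeas: 1485.0 g; ketchup: 110.0 g; vegetable broth: 0.5 cup

The original recipe has 15 g of panko, so the scaling factor is 33 ÷ 15 = 11/5 = 2.2.
shredded cheddar: 80 g × 11/5 ÷ 28.35 g/oz ≈ 6.2 oz
dried chickpeas: (3 cup + 6 tbsp = 3.375 cup) × 11/5 × 200 g/cup = 1485.0 g
ketchup: 50 g × 11/5 = 110.0 g
vegetable broth: 50 mL × 11/5 ÷ 240 mL/cup ≈ 0.5 cup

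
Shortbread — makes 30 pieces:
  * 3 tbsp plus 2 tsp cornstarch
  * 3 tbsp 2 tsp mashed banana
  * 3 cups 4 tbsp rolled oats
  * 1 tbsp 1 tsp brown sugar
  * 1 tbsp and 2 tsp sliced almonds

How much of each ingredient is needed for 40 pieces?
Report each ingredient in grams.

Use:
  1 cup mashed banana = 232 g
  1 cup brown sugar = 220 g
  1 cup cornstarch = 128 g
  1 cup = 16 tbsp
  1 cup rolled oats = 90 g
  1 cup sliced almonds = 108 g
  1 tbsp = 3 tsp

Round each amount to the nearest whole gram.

cornstarch: 39 g; mashed banana: 71 g; rolled oats: 390 g; brown sugar: 24 g; sliced almonds: 15 g

Scaling factor: 40/30 = 4/3.
cornstarch: (3 tbsp + 2 tsp = 11/3 tbsp) × 4/3 ÷ 16 tbsp/cup × 128 g/cup ≈ 39 g
mashed banana: (3 tbsp + 2 tsp = 11/3 tbsp) × 4/3 ÷ 16 tbsp/cup × 232 g/cup ≈ 71 g
rolled oats: (3 cup + 4 tbsp = 3.25 cup) × 4/3 × 90 g/cup = 390 g
brown sugar: (1 tbsp + 1 tsp = 4/3 tbsp) × 4/3 ÷ 16 tbsp/cup × 220 g/cup ≈ 24 g
sliced almonds: (1 tbsp + 2 tsp = 5/3 tbsp) × 4/3 ÷ 16 tbsp/cup × 108 g/cup = 15 g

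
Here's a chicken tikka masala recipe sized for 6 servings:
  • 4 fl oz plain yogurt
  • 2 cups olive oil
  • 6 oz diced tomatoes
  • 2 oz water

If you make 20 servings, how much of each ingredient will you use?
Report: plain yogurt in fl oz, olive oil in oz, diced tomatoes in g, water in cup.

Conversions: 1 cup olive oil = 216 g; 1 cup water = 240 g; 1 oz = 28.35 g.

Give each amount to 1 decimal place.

plain yogurt: 13.3 fl oz; olive oil: 50.8 oz; diced tomatoes: 567.0 g; water: 0.8 cup

Scaling factor: 20/6 = 10/3.
plain yogurt: 4 fl oz × 10/3 ≈ 13.3 fl oz
olive oil: 2 cup × 10/3 × 216 g/cup ÷ 28.35 g/oz ≈ 50.8 oz
diced tomatoes: 6 oz × 10/3 × 28.35 g/oz = 567.0 g
water: 2 oz × 10/3 × 28.35 g/oz ÷ 240 g/cup ≈ 0.8 cup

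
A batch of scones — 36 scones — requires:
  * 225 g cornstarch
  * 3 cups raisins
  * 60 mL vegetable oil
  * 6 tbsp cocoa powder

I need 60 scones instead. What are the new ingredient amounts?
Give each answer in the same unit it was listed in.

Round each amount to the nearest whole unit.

Scaling factor: 60/36 = 5/3.
cornstarch: 225 g × 5/3 = 375 g
raisins: 3 cup × 5/3 = 5 cup
vegetable oil: 60 mL × 5/3 = 100 mL
cocoa powder: 6 tbsp × 5/3 = 10 tbsp

cornstarch: 375 g; raisins: 5 cup; vegetable oil: 100 mL; cocoa powder: 10 tbsp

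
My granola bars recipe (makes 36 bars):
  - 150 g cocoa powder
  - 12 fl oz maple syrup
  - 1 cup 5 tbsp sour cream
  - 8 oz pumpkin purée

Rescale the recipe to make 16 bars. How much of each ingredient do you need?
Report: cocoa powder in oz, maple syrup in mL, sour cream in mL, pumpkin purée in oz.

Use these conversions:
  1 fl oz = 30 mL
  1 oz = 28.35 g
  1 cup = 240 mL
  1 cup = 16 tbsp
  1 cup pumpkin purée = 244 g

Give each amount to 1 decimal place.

Scaling factor: 16/36 = 4/9.
cocoa powder: 150 g × 4/9 ÷ 28.35 g/oz ≈ 2.4 oz
maple syrup: 12 fl oz × 4/9 × 30 mL/fl oz = 160.0 mL
sour cream: (1 cup + 5 tbsp = 1.3125 cup) × 4/9 × 240 mL/cup = 140.0 mL
pumpkin purée: 8 oz × 4/9 ≈ 3.6 oz

cocoa powder: 2.4 oz; maple syrup: 160.0 mL; sour cream: 140.0 mL; pumpkin purée: 3.6 oz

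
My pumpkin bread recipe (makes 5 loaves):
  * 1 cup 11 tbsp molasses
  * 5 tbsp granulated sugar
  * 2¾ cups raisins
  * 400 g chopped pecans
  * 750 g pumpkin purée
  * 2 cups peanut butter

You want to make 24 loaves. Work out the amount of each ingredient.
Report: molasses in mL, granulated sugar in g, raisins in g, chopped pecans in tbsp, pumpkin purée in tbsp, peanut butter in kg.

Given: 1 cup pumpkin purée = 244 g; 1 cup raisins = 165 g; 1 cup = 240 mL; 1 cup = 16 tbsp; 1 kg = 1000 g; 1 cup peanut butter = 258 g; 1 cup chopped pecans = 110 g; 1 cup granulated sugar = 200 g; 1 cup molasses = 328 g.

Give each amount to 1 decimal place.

Scaling factor: 24/5 = 4.8.
molasses: (1 cup + 11 tbsp = 1.6875 cup) × 24/5 × 240 mL/cup = 1944.0 mL
granulated sugar: 5 tbsp × 24/5 ÷ 16 tbsp/cup × 200 g/cup = 300.0 g
raisins: 2.75 cup × 24/5 × 165 g/cup = 2178.0 g
chopped pecans: 400 g × 24/5 ÷ 110 g/cup × 16 tbsp/cup ≈ 279.3 tbsp
pumpkin purée: 750 g × 24/5 ÷ 244 g/cup × 16 tbsp/cup ≈ 236.1 tbsp
peanut butter: 2 cup × 24/5 × 258 g/cup ÷ 1000 g/kg ≈ 2.5 kg

molasses: 1944.0 mL; granulated sugar: 300.0 g; raisins: 2178.0 g; chopped pecans: 279.3 tbsp; pumpkin purée: 236.1 tbsp; peanut butter: 2.5 kg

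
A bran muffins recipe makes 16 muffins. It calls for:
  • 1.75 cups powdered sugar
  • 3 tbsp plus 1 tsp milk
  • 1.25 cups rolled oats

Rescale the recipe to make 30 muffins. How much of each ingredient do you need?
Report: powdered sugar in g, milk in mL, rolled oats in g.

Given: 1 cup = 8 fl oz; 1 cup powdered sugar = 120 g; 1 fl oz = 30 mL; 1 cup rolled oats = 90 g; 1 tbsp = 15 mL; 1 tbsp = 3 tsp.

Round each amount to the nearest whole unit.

powdered sugar: 394 g; milk: 94 mL; rolled oats: 211 g

Scaling factor: 30/16 = 15/8 = 1.875.
powdered sugar: 1.75 cup × 15/8 × 120 g/cup ≈ 394 g
milk: (3 tbsp + 1 tsp = 10/3 tbsp) × 15/8 × 15 mL/tbsp ≈ 94 mL
rolled oats: 1.25 cup × 15/8 × 90 g/cup ≈ 211 g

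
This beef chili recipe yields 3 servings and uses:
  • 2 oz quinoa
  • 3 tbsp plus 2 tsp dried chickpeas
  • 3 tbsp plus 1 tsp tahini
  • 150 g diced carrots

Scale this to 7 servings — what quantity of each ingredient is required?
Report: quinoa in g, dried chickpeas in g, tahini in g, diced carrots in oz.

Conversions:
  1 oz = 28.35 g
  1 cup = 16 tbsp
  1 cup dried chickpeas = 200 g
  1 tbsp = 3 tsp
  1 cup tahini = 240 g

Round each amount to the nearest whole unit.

quinoa: 132 g; dried chickpeas: 107 g; tahini: 117 g; diced carrots: 12 oz

Scaling factor: 7/3.
quinoa: 2 oz × 7/3 × 28.35 g/oz ≈ 132 g
dried chickpeas: (3 tbsp + 2 tsp = 11/3 tbsp) × 7/3 ÷ 16 tbsp/cup × 200 g/cup ≈ 107 g
tahini: (3 tbsp + 1 tsp = 10/3 tbsp) × 7/3 ÷ 16 tbsp/cup × 240 g/cup ≈ 117 g
diced carrots: 150 g × 7/3 ÷ 28.35 g/oz ≈ 12 oz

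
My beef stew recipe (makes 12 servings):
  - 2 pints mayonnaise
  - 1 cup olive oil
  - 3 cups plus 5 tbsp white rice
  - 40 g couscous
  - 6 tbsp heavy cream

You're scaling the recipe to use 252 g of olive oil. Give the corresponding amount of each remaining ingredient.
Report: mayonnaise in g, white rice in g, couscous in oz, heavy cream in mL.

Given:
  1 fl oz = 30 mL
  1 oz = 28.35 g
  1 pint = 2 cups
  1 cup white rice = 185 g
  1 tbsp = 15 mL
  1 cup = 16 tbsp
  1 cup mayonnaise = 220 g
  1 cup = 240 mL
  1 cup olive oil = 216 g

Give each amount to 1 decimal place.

mayonnaise: 1026.7 g; white rice: 714.9 g; couscous: 1.6 oz; heavy cream: 105.0 mL

The original recipe has 216 g of olive oil, so the scaling factor is 252 ÷ 216 = 7/6.
mayonnaise: 2 pint × 7/6 × 2 cup/pint × 220 g/cup ≈ 1026.7 g
white rice: (3 cup + 5 tbsp = 3.3125 cup) × 7/6 × 185 g/cup ≈ 714.9 g
couscous: 40 g × 7/6 ÷ 28.35 g/oz ≈ 1.6 oz
heavy cream: 6 tbsp × 7/6 × 15 mL/tbsp = 105.0 mL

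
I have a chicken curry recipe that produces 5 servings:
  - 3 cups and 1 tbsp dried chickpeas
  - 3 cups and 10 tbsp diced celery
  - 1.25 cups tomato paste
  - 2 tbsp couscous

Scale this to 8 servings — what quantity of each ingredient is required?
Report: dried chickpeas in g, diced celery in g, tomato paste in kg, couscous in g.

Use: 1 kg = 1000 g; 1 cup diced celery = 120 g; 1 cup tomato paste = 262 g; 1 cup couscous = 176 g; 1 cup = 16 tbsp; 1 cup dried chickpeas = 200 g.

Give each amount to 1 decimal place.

Scaling factor: 8/5 = 1.6.
dried chickpeas: (3 cup + 1 tbsp = 3.0625 cup) × 8/5 × 200 g/cup = 980.0 g
diced celery: (3 cup + 10 tbsp = 3.625 cup) × 8/5 × 120 g/cup = 696.0 g
tomato paste: 1.25 cup × 8/5 × 262 g/cup ÷ 1000 g/kg ≈ 0.5 kg
couscous: 2 tbsp × 8/5 ÷ 16 tbsp/cup × 176 g/cup = 35.2 g

dried chickpeas: 980.0 g; diced celery: 696.0 g; tomato paste: 0.5 kg; couscous: 35.2 g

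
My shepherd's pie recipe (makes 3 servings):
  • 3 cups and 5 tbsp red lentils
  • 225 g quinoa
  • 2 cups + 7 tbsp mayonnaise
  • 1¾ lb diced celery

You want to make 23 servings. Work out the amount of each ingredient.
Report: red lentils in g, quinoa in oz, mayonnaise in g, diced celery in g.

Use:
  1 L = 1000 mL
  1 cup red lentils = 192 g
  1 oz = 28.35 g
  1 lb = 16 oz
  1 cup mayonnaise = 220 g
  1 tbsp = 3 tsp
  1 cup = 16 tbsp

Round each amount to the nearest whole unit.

Scaling factor: 23/3.
red lentils: (3 cup + 5 tbsp = 3.3125 cup) × 23/3 × 192 g/cup = 4876 g
quinoa: 225 g × 23/3 ÷ 28.35 g/oz ≈ 61 oz
mayonnaise: (2 cup + 7 tbsp = 2.4375 cup) × 23/3 × 220 g/cup ≈ 4111 g
diced celery: 1.75 lb × 23/3 × 16 oz/lb × 28.35 g/oz ≈ 6086 g

red lentils: 4876 g; quinoa: 61 oz; mayonnaise: 4111 g; diced celery: 6086 g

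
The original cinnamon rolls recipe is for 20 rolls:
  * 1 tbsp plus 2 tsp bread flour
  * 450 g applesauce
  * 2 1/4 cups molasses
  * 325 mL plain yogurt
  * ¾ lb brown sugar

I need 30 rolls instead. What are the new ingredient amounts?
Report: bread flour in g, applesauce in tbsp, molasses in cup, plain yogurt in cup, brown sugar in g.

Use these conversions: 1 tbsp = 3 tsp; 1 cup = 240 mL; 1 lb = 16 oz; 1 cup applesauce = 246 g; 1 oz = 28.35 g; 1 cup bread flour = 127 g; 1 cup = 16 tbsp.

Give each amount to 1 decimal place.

Scaling factor: 30/20 = 3/2 = 1.5.
bread flour: (1 tbsp + 2 tsp = 5/3 tbsp) × 3/2 ÷ 16 tbsp/cup × 127 g/cup ≈ 19.8 g
applesauce: 450 g × 3/2 ÷ 246 g/cup × 16 tbsp/cup ≈ 43.9 tbsp
molasses: 2.25 cup × 3/2 ≈ 3.4 cup
plain yogurt: 325 mL × 3/2 ÷ 240 mL/cup ≈ 2.0 cup
brown sugar: 0.75 lb × 3/2 × 16 oz/lb × 28.35 g/oz = 510.3 g

bread flour: 19.8 g; applesauce: 43.9 tbsp; molasses: 3.4 cup; plain yogurt: 2.0 cup; brown sugar: 510.3 g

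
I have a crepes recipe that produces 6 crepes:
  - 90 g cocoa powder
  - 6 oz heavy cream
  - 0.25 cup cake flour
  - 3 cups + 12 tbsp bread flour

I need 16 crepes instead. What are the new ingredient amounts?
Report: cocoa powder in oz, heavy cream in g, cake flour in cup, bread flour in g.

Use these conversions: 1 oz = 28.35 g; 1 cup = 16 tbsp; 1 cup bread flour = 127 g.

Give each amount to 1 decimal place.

Scaling factor: 16/6 = 8/3.
cocoa powder: 90 g × 8/3 ÷ 28.35 g/oz ≈ 8.5 oz
heavy cream: 6 oz × 8/3 × 28.35 g/oz = 453.6 g
cake flour: 0.25 cup × 8/3 ≈ 0.7 cup
bread flour: (3 cup + 12 tbsp = 3.75 cup) × 8/3 × 127 g/cup = 1270.0 g

cocoa powder: 8.5 oz; heavy cream: 453.6 g; cake flour: 0.7 cup; bread flour: 1270.0 g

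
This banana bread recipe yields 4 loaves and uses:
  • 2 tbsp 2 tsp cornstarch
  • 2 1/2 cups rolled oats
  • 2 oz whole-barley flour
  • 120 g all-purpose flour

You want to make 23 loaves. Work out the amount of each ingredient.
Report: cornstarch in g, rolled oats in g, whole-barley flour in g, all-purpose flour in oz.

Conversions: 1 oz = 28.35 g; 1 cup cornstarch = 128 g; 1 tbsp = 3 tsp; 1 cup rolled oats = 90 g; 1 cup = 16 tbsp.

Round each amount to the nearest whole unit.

cornstarch: 123 g; rolled oats: 1294 g; whole-barley flour: 326 g; all-purpose flour: 24 oz

Scaling factor: 23/4 = 5.75.
cornstarch: (2 tbsp + 2 tsp = 8/3 tbsp) × 23/4 ÷ 16 tbsp/cup × 128 g/cup ≈ 123 g
rolled oats: 2.5 cup × 23/4 × 90 g/cup ≈ 1294 g
whole-barley flour: 2 oz × 23/4 × 28.35 g/oz ≈ 326 g
all-purpose flour: 120 g × 23/4 ÷ 28.35 g/oz ≈ 24 oz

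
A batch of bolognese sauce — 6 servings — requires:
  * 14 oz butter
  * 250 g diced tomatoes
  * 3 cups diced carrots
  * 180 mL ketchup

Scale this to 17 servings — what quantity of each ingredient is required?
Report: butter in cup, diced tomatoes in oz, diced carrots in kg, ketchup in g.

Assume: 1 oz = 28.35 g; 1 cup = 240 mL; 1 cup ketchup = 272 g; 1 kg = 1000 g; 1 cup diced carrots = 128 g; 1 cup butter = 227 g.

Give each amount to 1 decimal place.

butter: 5.0 cup; diced tomatoes: 25.0 oz; diced carrots: 1.1 kg; ketchup: 578.0 g

Scaling factor: 17/6.
butter: 14 oz × 17/6 × 28.35 g/oz ÷ 227 g/cup ≈ 5.0 cup
diced tomatoes: 250 g × 17/6 ÷ 28.35 g/oz ≈ 25.0 oz
diced carrots: 3 cup × 17/6 × 128 g/cup ÷ 1000 g/kg ≈ 1.1 kg
ketchup: 180 mL × 17/6 ÷ 240 mL/cup × 272 g/cup = 578.0 g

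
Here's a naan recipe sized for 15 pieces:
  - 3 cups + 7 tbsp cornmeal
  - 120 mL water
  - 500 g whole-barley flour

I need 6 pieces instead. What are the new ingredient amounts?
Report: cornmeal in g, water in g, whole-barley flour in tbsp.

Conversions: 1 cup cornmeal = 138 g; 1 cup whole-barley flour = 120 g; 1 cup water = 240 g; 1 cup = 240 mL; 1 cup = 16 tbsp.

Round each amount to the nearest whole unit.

Scaling factor: 6/15 = 2/5 = 0.4.
cornmeal: (3 cup + 7 tbsp = 3.4375 cup) × 2/5 × 138 g/cup ≈ 190 g
water: 120 mL × 2/5 ÷ 240 mL/cup × 240 g/cup = 48 g
whole-barley flour: 500 g × 2/5 ÷ 120 g/cup × 16 tbsp/cup ≈ 27 tbsp

cornmeal: 190 g; water: 48 g; whole-barley flour: 27 tbsp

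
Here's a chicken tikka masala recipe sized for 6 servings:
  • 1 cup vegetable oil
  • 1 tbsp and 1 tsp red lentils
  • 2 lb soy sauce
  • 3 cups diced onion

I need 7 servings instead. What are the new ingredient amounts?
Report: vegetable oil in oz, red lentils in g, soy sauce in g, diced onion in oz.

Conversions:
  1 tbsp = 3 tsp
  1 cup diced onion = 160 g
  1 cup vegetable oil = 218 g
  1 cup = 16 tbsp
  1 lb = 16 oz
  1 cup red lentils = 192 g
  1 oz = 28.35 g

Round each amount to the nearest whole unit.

Scaling factor: 7/6.
vegetable oil: 1 cup × 7/6 × 218 g/cup ÷ 28.35 g/oz ≈ 9 oz
red lentils: (1 tbsp + 1 tsp = 4/3 tbsp) × 7/6 ÷ 16 tbsp/cup × 192 g/cup ≈ 19 g
soy sauce: 2 lb × 7/6 × 16 oz/lb × 28.35 g/oz ≈ 1058 g
diced onion: 3 cup × 7/6 × 160 g/cup ÷ 28.35 g/oz ≈ 20 oz

vegetable oil: 9 oz; red lentils: 19 g; soy sauce: 1058 g; diced onion: 20 oz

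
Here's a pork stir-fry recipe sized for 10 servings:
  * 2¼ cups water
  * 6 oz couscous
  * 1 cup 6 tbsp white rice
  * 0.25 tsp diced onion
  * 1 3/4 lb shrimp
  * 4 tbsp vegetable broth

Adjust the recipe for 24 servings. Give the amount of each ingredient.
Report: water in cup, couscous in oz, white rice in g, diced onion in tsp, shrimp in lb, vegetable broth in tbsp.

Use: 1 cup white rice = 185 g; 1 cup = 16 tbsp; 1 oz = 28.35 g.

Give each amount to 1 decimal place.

water: 5.4 cup; couscous: 14.4 oz; white rice: 610.5 g; diced onion: 0.6 tsp; shrimp: 4.2 lb; vegetable broth: 9.6 tbsp

Scaling factor: 24/10 = 12/5 = 2.4.
water: 2.25 cup × 12/5 = 5.4 cup
couscous: 6 oz × 12/5 = 14.4 oz
white rice: (1 cup + 6 tbsp = 1.375 cup) × 12/5 × 185 g/cup = 610.5 g
diced onion: 0.25 tsp × 12/5 = 0.6 tsp
shrimp: 1.75 lb × 12/5 = 4.2 lb
vegetable broth: 4 tbsp × 12/5 = 9.6 tbsp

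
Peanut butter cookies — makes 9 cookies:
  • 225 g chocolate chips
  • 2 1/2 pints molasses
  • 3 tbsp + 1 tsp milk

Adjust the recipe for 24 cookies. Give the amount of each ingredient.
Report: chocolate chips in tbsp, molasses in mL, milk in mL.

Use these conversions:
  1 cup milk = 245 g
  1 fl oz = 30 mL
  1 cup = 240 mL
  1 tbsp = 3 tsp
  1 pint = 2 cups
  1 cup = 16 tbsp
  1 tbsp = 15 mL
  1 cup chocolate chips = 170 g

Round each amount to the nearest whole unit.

chocolate chips: 56 tbsp; molasses: 3200 mL; milk: 133 mL

Scaling factor: 24/9 = 8/3.
chocolate chips: 225 g × 8/3 ÷ 170 g/cup × 16 tbsp/cup ≈ 56 tbsp
molasses: 2.5 pint × 8/3 × 2 cup/pint × 240 mL/cup = 3200 mL
milk: (3 tbsp + 1 tsp = 10/3 tbsp) × 8/3 × 15 mL/tbsp ≈ 133 mL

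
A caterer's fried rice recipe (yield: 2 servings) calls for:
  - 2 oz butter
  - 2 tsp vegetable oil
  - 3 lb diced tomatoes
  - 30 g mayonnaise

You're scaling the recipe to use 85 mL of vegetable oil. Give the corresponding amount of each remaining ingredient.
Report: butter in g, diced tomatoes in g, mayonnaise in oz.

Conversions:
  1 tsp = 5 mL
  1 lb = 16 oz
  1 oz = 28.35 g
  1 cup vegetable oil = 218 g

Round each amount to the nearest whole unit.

The original recipe has 10 mL of vegetable oil, so the scaling factor is 85 ÷ 10 = 17/2 = 8.5.
butter: 2 oz × 17/2 × 28.35 g/oz ≈ 482 g
diced tomatoes: 3 lb × 17/2 × 16 oz/lb × 28.35 g/oz ≈ 11567 g
mayonnaise: 30 g × 17/2 ÷ 28.35 g/oz ≈ 9 oz

butter: 482 g; diced tomatoes: 11567 g; mayonnaise: 9 oz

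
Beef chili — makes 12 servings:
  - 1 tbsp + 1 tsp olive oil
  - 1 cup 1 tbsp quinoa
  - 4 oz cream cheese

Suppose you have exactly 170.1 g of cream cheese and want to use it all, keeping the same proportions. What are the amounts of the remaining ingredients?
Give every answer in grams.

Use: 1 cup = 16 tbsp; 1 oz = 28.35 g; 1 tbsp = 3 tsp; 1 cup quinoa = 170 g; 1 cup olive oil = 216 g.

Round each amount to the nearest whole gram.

olive oil: 27 g; quinoa: 271 g

The original recipe has 113.4 g of cream cheese, so the scaling factor is 170.1 ÷ 113.4 = 3/2 = 1.5.
olive oil: (1 tbsp + 1 tsp = 4/3 tbsp) × 3/2 ÷ 16 tbsp/cup × 216 g/cup = 27 g
quinoa: (1 cup + 1 tbsp = 1.0625 cup) × 3/2 × 170 g/cup ≈ 271 g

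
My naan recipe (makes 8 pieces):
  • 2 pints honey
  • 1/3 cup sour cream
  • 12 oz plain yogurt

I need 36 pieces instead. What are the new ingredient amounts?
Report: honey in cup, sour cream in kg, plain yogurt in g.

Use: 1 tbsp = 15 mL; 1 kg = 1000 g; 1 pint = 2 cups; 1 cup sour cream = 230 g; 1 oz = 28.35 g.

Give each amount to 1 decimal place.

Scaling factor: 36/8 = 9/2 = 4.5.
honey: 2 pint × 9/2 × 2 cup/pint = 18.0 cup
sour cream: 1/3 cup × 9/2 × 230 g/cup ÷ 1000 g/kg ≈ 0.3 kg
plain yogurt: 12 oz × 9/2 × 28.35 g/oz = 1530.9 g

honey: 18.0 cup; sour cream: 0.3 kg; plain yogurt: 1530.9 g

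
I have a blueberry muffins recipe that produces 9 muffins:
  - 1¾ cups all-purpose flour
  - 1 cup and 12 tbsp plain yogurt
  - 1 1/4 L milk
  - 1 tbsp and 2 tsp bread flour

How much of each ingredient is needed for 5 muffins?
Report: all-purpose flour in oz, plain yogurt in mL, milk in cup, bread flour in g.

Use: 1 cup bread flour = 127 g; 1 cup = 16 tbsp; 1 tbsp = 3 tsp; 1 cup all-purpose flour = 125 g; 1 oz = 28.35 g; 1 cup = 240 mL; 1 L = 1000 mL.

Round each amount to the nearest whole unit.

all-purpose flour: 4 oz; plain yogurt: 233 mL; milk: 3 cup; bread flour: 7 g

Scaling factor: 5/9.
all-purpose flour: 1.75 cup × 5/9 × 125 g/cup ÷ 28.35 g/oz ≈ 4 oz
plain yogurt: (1 cup + 12 tbsp = 1.75 cup) × 5/9 × 240 mL/cup ≈ 233 mL
milk: 1.25 L × 5/9 × 1000 mL/L ÷ 240 mL/cup ≈ 3 cup
bread flour: (1 tbsp + 2 tsp = 5/3 tbsp) × 5/9 ÷ 16 tbsp/cup × 127 g/cup ≈ 7 g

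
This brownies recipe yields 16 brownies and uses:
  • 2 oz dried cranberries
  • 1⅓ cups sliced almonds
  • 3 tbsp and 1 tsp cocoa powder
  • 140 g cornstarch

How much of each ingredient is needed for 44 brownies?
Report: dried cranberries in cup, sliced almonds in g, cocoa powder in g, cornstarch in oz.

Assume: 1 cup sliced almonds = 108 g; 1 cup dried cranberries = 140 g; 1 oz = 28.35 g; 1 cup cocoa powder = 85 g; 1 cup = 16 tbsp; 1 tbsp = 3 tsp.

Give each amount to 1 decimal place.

dried cranberries: 1.1 cup; sliced almonds: 396.0 g; cocoa powder: 48.7 g; cornstarch: 13.6 oz

Scaling factor: 44/16 = 11/4 = 2.75.
dried cranberries: 2 oz × 11/4 × 28.35 g/oz ÷ 140 g/cup ≈ 1.1 cup
sliced almonds: 4/3 cup × 11/4 × 108 g/cup = 396.0 g
cocoa powder: (3 tbsp + 1 tsp = 10/3 tbsp) × 11/4 ÷ 16 tbsp/cup × 85 g/cup ≈ 48.7 g
cornstarch: 140 g × 11/4 ÷ 28.35 g/oz ≈ 13.6 oz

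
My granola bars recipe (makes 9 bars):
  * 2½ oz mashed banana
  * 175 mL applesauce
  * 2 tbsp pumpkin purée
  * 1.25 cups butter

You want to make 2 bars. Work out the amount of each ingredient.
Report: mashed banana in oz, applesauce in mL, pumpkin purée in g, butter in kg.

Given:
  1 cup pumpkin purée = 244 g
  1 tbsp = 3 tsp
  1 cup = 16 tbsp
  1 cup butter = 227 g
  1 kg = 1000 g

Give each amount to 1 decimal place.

mashed banana: 0.6 oz; applesauce: 38.9 mL; pumpkin purée: 6.8 g; butter: 0.1 kg

Scaling factor: 2/9.
mashed banana: 2.5 oz × 2/9 ≈ 0.6 oz
applesauce: 175 mL × 2/9 ≈ 38.9 mL
pumpkin purée: 2 tbsp × 2/9 ÷ 16 tbsp/cup × 244 g/cup ≈ 6.8 g
butter: 1.25 cup × 2/9 × 227 g/cup ÷ 1000 g/kg ≈ 0.1 kg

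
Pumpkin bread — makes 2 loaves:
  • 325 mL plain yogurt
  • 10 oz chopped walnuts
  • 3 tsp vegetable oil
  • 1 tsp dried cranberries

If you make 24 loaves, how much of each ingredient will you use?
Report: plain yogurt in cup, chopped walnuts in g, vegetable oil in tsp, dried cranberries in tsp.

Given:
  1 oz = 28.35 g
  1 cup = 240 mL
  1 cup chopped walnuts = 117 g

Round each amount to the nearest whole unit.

plain yogurt: 16 cup; chopped walnuts: 3402 g; vegetable oil: 36 tsp; dried cranberries: 12 tsp

Scaling factor: 24/2 = 12.
plain yogurt: 325 mL × 12 ÷ 240 mL/cup ≈ 16 cup
chopped walnuts: 10 oz × 12 × 28.35 g/oz = 3402 g
vegetable oil: 3 tsp × 12 = 36 tsp
dried cranberries: 1 tsp × 12 = 12 tsp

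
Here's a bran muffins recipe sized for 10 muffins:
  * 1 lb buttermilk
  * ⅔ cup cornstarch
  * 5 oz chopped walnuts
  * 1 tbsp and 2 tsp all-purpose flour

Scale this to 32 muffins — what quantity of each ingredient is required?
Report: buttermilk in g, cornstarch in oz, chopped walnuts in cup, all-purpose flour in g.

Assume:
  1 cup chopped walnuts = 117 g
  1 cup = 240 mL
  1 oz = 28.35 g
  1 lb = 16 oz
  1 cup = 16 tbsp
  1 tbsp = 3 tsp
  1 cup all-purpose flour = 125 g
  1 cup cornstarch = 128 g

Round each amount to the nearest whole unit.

Scaling factor: 32/10 = 16/5 = 3.2.
buttermilk: 1 lb × 16/5 × 16 oz/lb × 28.35 g/oz ≈ 1452 g
cornstarch: 2/3 cup × 16/5 × 128 g/cup ÷ 28.35 g/oz ≈ 10 oz
chopped walnuts: 5 oz × 16/5 × 28.35 g/oz ÷ 117 g/cup ≈ 4 cup
all-purpose flour: (1 tbsp + 2 tsp = 5/3 tbsp) × 16/5 ÷ 16 tbsp/cup × 125 g/cup ≈ 42 g

buttermilk: 1452 g; cornstarch: 10 oz; chopped walnuts: 4 cup; all-purpose flour: 42 g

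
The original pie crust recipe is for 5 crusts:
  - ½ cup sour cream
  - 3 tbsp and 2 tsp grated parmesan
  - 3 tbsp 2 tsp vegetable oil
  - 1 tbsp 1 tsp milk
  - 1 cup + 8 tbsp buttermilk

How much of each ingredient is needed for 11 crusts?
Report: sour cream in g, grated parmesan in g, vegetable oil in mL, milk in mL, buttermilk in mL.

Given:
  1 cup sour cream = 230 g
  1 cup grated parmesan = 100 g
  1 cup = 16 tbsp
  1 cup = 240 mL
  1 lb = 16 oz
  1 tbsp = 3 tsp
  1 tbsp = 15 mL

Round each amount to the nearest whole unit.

Scaling factor: 11/5 = 2.2.
sour cream: 0.5 cup × 11/5 × 230 g/cup = 253 g
grated parmesan: (3 tbsp + 2 tsp = 11/3 tbsp) × 11/5 ÷ 16 tbsp/cup × 100 g/cup ≈ 50 g
vegetable oil: (3 tbsp + 2 tsp = 11/3 tbsp) × 11/5 × 15 mL/tbsp = 121 mL
milk: (1 tbsp + 1 tsp = 4/3 tbsp) × 11/5 × 15 mL/tbsp = 44 mL
buttermilk: (1 cup + 8 tbsp = 1.5 cup) × 11/5 × 240 mL/cup = 792 mL

sour cream: 253 g; grated parmesan: 50 g; vegetable oil: 121 mL; milk: 44 mL; buttermilk: 792 mL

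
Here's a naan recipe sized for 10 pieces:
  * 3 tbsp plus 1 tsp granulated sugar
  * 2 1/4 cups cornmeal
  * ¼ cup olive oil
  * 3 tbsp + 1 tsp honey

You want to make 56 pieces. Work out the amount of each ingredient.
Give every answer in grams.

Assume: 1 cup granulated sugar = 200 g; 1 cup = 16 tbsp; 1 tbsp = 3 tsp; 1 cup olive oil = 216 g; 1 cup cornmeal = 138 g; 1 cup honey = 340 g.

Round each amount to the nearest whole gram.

Scaling factor: 56/10 = 28/5 = 5.6.
granulated sugar: (3 tbsp + 1 tsp = 10/3 tbsp) × 28/5 ÷ 16 tbsp/cup × 200 g/cup ≈ 233 g
cornmeal: 2.25 cup × 28/5 × 138 g/cup ≈ 1739 g
olive oil: 0.25 cup × 28/5 × 216 g/cup ≈ 302 g
honey: (3 tbsp + 1 tsp = 10/3 tbsp) × 28/5 ÷ 16 tbsp/cup × 340 g/cup ≈ 397 g

granulated sugar: 233 g; cornmeal: 1739 g; olive oil: 302 g; honey: 397 g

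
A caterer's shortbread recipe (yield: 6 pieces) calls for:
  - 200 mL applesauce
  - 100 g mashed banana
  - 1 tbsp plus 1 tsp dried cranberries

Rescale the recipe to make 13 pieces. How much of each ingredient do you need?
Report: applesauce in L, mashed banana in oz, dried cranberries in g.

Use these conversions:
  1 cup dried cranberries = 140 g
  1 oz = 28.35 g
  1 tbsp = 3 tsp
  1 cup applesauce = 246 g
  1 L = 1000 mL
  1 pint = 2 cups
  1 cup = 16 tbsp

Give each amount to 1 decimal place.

Scaling factor: 13/6.
applesauce: 200 mL × 13/6 ÷ 1000 mL/L ≈ 0.4 L
mashed banana: 100 g × 13/6 ÷ 28.35 g/oz ≈ 7.6 oz
dried cranberries: (1 tbsp + 1 tsp = 4/3 tbsp) × 13/6 ÷ 16 tbsp/cup × 140 g/cup ≈ 25.3 g

applesauce: 0.4 L; mashed banana: 7.6 oz; dried cranberries: 25.3 g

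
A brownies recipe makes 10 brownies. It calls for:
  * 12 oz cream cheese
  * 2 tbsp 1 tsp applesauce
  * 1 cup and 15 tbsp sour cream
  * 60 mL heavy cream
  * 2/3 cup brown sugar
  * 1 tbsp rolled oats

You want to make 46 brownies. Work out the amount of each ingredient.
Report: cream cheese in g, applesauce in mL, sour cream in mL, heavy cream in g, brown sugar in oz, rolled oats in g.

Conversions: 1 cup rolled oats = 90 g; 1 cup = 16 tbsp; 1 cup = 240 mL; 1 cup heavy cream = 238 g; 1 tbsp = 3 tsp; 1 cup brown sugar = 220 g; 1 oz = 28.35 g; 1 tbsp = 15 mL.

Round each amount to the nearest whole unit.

cream cheese: 1565 g; applesauce: 161 mL; sour cream: 2139 mL; heavy cream: 274 g; brown sugar: 24 oz; rolled oats: 26 g

Scaling factor: 46/10 = 23/5 = 4.6.
cream cheese: 12 oz × 23/5 × 28.35 g/oz ≈ 1565 g
applesauce: (2 tbsp + 1 tsp = 7/3 tbsp) × 23/5 × 15 mL/tbsp = 161 mL
sour cream: (1 cup + 15 tbsp = 1.9375 cup) × 23/5 × 240 mL/cup = 2139 mL
heavy cream: 60 mL × 23/5 ÷ 240 mL/cup × 238 g/cup ≈ 274 g
brown sugar: 2/3 cup × 23/5 × 220 g/cup ÷ 28.35 g/oz ≈ 24 oz
rolled oats: 1 tbsp × 23/5 ÷ 16 tbsp/cup × 90 g/cup ≈ 26 g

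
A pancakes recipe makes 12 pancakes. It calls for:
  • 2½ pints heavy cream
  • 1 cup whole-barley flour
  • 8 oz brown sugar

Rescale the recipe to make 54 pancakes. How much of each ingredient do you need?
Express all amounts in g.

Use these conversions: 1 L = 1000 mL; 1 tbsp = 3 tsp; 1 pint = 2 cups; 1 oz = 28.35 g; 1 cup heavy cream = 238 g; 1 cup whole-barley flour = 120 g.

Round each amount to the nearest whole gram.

Scaling factor: 54/12 = 9/2 = 4.5.
heavy cream: 2.5 pint × 9/2 × 2 cup/pint × 238 g/cup = 5355 g
whole-barley flour: 1 cup × 9/2 × 120 g/cup = 540 g
brown sugar: 8 oz × 9/2 × 28.35 g/oz ≈ 1021 g

heavy cream: 5355 g; whole-barley flour: 540 g; brown sugar: 1021 g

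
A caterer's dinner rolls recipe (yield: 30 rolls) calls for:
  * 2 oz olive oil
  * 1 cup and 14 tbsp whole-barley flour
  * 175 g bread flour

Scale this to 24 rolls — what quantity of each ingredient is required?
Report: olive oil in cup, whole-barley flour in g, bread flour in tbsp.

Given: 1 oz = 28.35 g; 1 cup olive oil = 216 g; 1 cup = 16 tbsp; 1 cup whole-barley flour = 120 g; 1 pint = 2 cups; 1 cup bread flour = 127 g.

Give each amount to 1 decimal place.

Scaling factor: 24/30 = 4/5 = 0.8.
olive oil: 2 oz × 4/5 × 28.35 g/oz ÷ 216 g/cup ≈ 0.2 cup
whole-barley flour: (1 cup + 14 tbsp = 1.875 cup) × 4/5 × 120 g/cup = 180.0 g
bread flour: 175 g × 4/5 ÷ 127 g/cup × 16 tbsp/cup ≈ 17.6 tbsp

olive oil: 0.2 cup; whole-barley flour: 180.0 g; bread flour: 17.6 tbsp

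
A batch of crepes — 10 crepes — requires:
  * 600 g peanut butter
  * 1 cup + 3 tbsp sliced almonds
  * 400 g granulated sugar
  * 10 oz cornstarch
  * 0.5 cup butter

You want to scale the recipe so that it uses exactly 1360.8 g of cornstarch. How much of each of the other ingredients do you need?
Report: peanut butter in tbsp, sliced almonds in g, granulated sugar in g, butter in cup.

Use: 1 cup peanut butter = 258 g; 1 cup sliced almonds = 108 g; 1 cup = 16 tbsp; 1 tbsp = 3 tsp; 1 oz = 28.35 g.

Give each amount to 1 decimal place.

peanut butter: 178.6 tbsp; sliced almonds: 615.6 g; granulated sugar: 1920.0 g; butter: 2.4 cup

The original recipe has 283.5 g of cornstarch, so the scaling factor is 1360.8 ÷ 283.5 = 24/5 = 4.8.
peanut butter: 600 g × 24/5 ÷ 258 g/cup × 16 tbsp/cup ≈ 178.6 tbsp
sliced almonds: (1 cup + 3 tbsp = 1.1875 cup) × 24/5 × 108 g/cup = 615.6 g
granulated sugar: 400 g × 24/5 = 1920.0 g
butter: 0.5 cup × 24/5 = 2.4 cup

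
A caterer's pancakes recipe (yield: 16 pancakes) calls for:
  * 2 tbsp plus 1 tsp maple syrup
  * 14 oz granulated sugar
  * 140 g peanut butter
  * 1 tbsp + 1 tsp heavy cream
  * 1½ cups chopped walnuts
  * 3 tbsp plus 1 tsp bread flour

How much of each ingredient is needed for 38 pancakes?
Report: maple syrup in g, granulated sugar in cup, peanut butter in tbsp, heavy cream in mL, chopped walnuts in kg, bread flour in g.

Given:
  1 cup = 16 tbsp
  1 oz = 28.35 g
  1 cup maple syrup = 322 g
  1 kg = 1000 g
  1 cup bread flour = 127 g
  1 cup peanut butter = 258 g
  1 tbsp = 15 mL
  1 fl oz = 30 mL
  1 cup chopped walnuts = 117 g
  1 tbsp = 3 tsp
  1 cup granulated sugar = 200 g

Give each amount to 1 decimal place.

maple syrup: 111.5 g; granulated sugar: 4.7 cup; peanut butter: 20.6 tbsp; heavy cream: 47.5 mL; chopped walnuts: 0.4 kg; bread flour: 62.8 g

Scaling factor: 38/16 = 19/8 = 2.375.
maple syrup: (2 tbsp + 1 tsp = 7/3 tbsp) × 19/8 ÷ 16 tbsp/cup × 322 g/cup ≈ 111.5 g
granulated sugar: 14 oz × 19/8 × 28.35 g/oz ÷ 200 g/cup ≈ 4.7 cup
peanut butter: 140 g × 19/8 ÷ 258 g/cup × 16 tbsp/cup ≈ 20.6 tbsp
heavy cream: (1 tbsp + 1 tsp = 4/3 tbsp) × 19/8 × 15 mL/tbsp = 47.5 mL
chopped walnuts: 1.5 cup × 19/8 × 117 g/cup ÷ 1000 g/kg ≈ 0.4 kg
bread flour: (3 tbsp + 1 tsp = 10/3 tbsp) × 19/8 ÷ 16 tbsp/cup × 127 g/cup ≈ 62.8 g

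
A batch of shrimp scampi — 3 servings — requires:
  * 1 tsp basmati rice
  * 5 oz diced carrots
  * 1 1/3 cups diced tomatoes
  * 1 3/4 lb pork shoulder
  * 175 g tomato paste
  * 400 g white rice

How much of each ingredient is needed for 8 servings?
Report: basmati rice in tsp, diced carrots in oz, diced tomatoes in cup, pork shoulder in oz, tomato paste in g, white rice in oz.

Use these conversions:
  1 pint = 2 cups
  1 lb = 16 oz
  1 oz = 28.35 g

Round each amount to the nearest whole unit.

Scaling factor: 8/3.
basmati rice: 1 tsp × 8/3 ≈ 3 tsp
diced carrots: 5 oz × 8/3 ≈ 13 oz
diced tomatoes: 4/3 cup × 8/3 ≈ 4 cup
pork shoulder: 1.75 lb × 8/3 × 16 oz/lb ≈ 75 oz
tomato paste: 175 g × 8/3 ≈ 467 g
white rice: 400 g × 8/3 ÷ 28.35 g/oz ≈ 38 oz

basmati rice: 3 tsp; diced carrots: 13 oz; diced tomatoes: 4 cup; pork shoulder: 75 oz; tomato paste: 467 g; white rice: 38 oz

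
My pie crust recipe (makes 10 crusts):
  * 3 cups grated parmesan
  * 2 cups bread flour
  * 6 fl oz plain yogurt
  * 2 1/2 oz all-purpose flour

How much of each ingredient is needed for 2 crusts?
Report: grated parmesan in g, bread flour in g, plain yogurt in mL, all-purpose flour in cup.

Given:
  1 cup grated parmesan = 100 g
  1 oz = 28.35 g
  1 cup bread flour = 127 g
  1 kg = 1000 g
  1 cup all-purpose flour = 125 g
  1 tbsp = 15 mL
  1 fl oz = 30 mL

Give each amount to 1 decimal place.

grated parmesan: 60.0 g; bread flour: 50.8 g; plain yogurt: 36.0 mL; all-purpose flour: 0.1 cup

Scaling factor: 2/10 = 1/5 = 0.2.
grated parmesan: 3 cup × 1/5 × 100 g/cup = 60.0 g
bread flour: 2 cup × 1/5 × 127 g/cup = 50.8 g
plain yogurt: 6 fl oz × 1/5 × 30 mL/fl oz = 36.0 mL
all-purpose flour: 2.5 oz × 1/5 × 28.35 g/oz ÷ 125 g/cup ≈ 0.1 cup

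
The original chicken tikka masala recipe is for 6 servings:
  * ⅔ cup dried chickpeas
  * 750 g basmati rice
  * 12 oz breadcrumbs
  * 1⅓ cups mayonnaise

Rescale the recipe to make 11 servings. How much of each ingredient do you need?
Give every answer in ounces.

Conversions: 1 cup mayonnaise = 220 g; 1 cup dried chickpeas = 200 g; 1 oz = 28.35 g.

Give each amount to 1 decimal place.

Scaling factor: 11/6.
dried chickpeas: 2/3 cup × 11/6 × 200 g/cup ÷ 28.35 g/oz ≈ 8.6 oz
basmati rice: 750 g × 11/6 ÷ 28.35 g/oz ≈ 48.5 oz
breadcrumbs: 12 oz × 11/6 = 22.0 oz
mayonnaise: 4/3 cup × 11/6 × 220 g/cup ÷ 28.35 g/oz ≈ 19.0 oz

dried chickpeas: 8.6 oz; basmati rice: 48.5 oz; breadcrumbs: 22.0 oz; mayonnaise: 19.0 oz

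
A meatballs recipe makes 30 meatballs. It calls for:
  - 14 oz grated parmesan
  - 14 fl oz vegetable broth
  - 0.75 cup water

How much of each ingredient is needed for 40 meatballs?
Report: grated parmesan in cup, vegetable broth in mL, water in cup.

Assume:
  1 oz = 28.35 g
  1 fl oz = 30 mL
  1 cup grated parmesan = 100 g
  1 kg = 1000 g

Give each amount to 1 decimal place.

grated parmesan: 5.3 cup; vegetable broth: 560.0 mL; water: 1.0 cup

Scaling factor: 40/30 = 4/3.
grated parmesan: 14 oz × 4/3 × 28.35 g/oz ÷ 100 g/cup ≈ 5.3 cup
vegetable broth: 14 fl oz × 4/3 × 30 mL/fl oz = 560.0 mL
water: 0.75 cup × 4/3 = 1.0 cup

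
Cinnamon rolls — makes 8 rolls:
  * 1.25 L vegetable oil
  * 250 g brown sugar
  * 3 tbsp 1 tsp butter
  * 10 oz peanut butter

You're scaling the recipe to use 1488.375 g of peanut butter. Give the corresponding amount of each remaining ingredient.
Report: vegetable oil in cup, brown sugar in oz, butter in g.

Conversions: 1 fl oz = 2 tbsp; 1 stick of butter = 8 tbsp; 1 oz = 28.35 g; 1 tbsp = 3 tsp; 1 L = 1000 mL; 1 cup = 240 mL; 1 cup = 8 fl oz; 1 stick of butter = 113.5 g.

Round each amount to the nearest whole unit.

The original recipe has 283.5 g of peanut butter, so the scaling factor is 1488.375 ÷ 283.5 = 21/4 = 5.25.
vegetable oil: 1.25 L × 21/4 × 1000 mL/L ÷ 240 mL/cup ≈ 27 cup
brown sugar: 250 g × 21/4 ÷ 28.35 g/oz ≈ 46 oz
butter: (3 tbsp + 1 tsp = 10/3 tbsp) × 21/4 ÷ 8 tbsp/stick × 113.5 g/stick ≈ 248 g

vegetable oil: 27 cup; brown sugar: 46 oz; butter: 248 g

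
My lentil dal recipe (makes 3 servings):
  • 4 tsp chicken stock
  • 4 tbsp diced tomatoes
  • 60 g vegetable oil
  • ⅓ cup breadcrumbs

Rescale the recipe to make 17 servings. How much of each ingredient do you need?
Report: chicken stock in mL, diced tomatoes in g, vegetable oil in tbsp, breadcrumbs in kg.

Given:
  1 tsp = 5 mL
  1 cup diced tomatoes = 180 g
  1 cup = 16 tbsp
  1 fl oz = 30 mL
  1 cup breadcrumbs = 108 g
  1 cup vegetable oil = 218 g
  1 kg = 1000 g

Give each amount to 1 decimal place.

Scaling factor: 17/3.
chicken stock: 4 tsp × 17/3 × 5 mL/tsp ≈ 113.3 mL
diced tomatoes: 4 tbsp × 17/3 ÷ 16 tbsp/cup × 180 g/cup = 255.0 g
vegetable oil: 60 g × 17/3 ÷ 218 g/cup × 16 tbsp/cup ≈ 25.0 tbsp
breadcrumbs: 1/3 cup × 17/3 × 108 g/cup ÷ 1000 g/kg ≈ 0.2 kg

chicken stock: 113.3 mL; diced tomatoes: 255.0 g; vegetable oil: 25.0 tbsp; breadcrumbs: 0.2 kg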